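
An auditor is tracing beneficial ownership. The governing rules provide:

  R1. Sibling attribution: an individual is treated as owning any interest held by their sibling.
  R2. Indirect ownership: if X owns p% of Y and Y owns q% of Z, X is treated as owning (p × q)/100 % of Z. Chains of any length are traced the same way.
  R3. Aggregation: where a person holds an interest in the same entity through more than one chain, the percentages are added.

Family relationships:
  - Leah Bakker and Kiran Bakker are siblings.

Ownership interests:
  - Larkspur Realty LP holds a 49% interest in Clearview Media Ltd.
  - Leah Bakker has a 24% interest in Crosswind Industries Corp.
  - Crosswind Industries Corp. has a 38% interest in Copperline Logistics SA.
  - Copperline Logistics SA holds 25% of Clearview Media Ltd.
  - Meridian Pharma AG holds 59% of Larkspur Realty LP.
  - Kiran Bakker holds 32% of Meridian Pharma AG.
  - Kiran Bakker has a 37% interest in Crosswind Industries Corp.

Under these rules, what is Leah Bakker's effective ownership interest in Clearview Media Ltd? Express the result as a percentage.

15.0462%

By sibling attribution (R1), Leah Bakker is treated as also owning Kiran Bakker's interest in Crosswind Industries Corp, giving 24% + 37% = 61%.
By sibling attribution (R1), Leah Bakker is treated as owning Kiran Bakker's 32% interest in Meridian Pharma AG.
Chain via Crosswind Industries Corp. → Copperline Logistics SA (R2): 61% × 38% × 25% = 5.795% of Clearview Media Ltd.
Chain via Meridian Pharma AG → Larkspur Realty LP (R2): 32% × 59% × 49% = 9.2512% of Clearview Media Ltd.
Aggregating (R3): 5.795% + 9.2512% = 15.0462%.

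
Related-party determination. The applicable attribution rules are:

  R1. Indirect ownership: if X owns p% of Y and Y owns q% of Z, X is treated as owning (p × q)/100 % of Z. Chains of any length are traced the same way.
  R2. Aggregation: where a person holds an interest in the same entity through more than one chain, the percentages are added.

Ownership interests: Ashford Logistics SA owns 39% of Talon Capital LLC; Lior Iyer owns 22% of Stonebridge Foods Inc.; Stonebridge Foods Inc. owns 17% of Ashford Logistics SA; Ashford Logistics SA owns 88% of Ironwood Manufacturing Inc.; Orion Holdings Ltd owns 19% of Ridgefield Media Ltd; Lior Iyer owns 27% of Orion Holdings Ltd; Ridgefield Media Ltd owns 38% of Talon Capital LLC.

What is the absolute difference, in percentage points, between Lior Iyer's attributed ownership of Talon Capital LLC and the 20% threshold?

16.592

Chain via Orion Holdings Ltd → Ridgefield Media Ltd (R1): 27% × 19% × 38% = 1.9494% of Talon Capital LLC.
Chain via Stonebridge Foods Inc. → Ashford Logistics SA (R1): 22% × 17% × 39% = 1.4586% of Talon Capital LLC.
Aggregating (R2): 1.9494% + 1.4586% = 3.408%.
3.408% falls short of the 20% threshold by 16.592 percentage points.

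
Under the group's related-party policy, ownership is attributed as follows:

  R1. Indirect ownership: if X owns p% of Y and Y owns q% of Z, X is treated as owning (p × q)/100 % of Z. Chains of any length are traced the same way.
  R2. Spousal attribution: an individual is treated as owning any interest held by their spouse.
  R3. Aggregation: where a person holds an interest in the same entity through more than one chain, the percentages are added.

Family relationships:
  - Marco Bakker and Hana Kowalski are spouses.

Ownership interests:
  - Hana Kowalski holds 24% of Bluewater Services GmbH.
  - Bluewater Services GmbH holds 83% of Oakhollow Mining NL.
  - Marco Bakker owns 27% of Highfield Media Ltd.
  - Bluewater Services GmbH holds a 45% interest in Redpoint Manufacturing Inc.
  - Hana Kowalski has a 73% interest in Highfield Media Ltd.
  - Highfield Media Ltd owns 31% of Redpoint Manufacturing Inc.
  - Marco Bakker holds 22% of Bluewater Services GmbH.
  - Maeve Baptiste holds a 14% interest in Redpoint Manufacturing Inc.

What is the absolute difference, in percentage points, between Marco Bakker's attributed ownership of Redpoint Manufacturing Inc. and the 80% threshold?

28.3

By spousal attribution (R2), Marco Bakker is treated as also owning Hana Kowalski's interest in Highfield Media Ltd, giving 27% + 73% = 100%.
By spousal attribution (R2), Marco Bakker is treated as also owning Hana Kowalski's interest in Bluewater Services GmbH, giving 22% + 24% = 46%.
Chain via Highfield Media Ltd (R1): 100% × 31% = 31% of Redpoint Manufacturing Inc.
Chain via Bluewater Services GmbH (R1): 46% × 45% = 20.7% of Redpoint Manufacturing Inc.
Aggregating (R3): 31% + 20.7% = 51.7%.
51.7% falls short of the 80% threshold by 28.3 percentage points.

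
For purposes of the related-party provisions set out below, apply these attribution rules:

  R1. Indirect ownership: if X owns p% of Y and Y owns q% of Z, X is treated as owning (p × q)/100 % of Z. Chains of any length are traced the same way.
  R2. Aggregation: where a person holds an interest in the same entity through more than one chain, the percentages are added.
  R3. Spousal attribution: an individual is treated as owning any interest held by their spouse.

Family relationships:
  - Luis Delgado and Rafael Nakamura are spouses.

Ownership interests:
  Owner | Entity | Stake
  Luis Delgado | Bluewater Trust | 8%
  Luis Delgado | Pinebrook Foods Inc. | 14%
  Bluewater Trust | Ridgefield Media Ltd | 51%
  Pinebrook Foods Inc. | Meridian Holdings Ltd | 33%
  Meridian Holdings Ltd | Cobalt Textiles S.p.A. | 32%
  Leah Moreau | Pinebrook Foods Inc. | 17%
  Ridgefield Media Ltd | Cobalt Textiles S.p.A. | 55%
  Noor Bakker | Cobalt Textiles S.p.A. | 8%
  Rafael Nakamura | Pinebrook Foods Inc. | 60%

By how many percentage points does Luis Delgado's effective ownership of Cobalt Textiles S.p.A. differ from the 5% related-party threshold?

By spousal attribution (R3), Luis Delgado is treated as also owning Rafael Nakamura's interest in Pinebrook Foods Inc, giving 14% + 60% = 74%.
Chain via Bluewater Trust → Ridgefield Media Ltd (R1): 8% × 51% × 55% = 2.244% of Cobalt Textiles S.p.A.
Chain via Pinebrook Foods Inc. → Meridian Holdings Ltd (R1): 74% × 33% × 32% = 7.8144% of Cobalt Textiles S.p.A.
Aggregating (R2): 2.244% + 7.8144% = 10.0584%.
10.0584% exceeds the 5% threshold by 5.0584 percentage points.

5.0584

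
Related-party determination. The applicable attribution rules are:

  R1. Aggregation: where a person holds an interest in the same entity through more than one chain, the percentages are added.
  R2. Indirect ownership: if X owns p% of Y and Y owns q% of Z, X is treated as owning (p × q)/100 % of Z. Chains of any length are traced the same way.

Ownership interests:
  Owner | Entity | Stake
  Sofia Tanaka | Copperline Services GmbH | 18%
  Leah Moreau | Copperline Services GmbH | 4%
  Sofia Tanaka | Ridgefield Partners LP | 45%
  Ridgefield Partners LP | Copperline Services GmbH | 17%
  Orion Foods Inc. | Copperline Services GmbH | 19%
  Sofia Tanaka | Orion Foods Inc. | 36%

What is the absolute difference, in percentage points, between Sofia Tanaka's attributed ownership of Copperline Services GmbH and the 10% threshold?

Chain via Ridgefield Partners LP (R2): 45% × 17% = 7.65% of Copperline Services GmbH.
Chain via Orion Foods Inc. (R2): 36% × 19% = 6.84% of Copperline Services GmbH.
Direct interest in Copperline Services GmbH: 18%.
Aggregating (R1): 7.65% + 6.84% + 18% = 32.49%.
32.49% exceeds the 10% threshold by 22.49 percentage points.

22.49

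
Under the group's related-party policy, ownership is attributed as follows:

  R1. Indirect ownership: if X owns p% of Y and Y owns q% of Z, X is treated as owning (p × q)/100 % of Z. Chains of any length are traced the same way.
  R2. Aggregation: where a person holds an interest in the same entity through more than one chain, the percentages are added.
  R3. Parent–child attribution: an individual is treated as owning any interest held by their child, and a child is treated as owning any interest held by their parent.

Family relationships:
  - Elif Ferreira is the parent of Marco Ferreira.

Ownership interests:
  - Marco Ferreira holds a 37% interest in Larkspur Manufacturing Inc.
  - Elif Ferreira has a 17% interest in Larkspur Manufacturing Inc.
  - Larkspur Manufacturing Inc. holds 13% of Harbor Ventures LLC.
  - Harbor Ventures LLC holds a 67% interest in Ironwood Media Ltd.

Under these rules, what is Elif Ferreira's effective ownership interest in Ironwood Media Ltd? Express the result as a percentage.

By parent–child attribution (R3), Elif Ferreira is treated as also owning Marco Ferreira's interest in Larkspur Manufacturing Inc, giving 17% + 37% = 54%.
Chain via Larkspur Manufacturing Inc. → Harbor Ventures LLC (R1): 54% × 13% × 67% = 4.7034% of Ironwood Media Ltd.

4.7034%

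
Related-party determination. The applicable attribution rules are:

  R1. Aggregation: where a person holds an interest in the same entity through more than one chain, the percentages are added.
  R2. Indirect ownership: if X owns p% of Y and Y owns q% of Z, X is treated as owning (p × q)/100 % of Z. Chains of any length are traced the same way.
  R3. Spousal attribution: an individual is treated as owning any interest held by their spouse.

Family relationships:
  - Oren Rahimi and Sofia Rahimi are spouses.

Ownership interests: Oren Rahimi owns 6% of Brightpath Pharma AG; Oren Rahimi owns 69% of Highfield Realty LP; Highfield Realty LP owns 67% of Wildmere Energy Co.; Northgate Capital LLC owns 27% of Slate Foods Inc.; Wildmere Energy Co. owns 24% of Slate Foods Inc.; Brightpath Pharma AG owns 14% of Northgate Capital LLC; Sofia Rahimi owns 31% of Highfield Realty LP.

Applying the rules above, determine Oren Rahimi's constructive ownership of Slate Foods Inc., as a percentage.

16.3068%

By spousal attribution (R3), Oren Rahimi is treated as also owning Sofia Rahimi's interest in Highfield Realty LP, giving 69% + 31% = 100%.
Chain via Highfield Realty LP → Wildmere Energy Co. (R2): 100% × 67% × 24% = 16.08% of Slate Foods Inc.
Chain via Brightpath Pharma AG → Northgate Capital LLC (R2): 6% × 14% × 27% = 0.2268% of Slate Foods Inc.
Aggregating (R1): 16.08% + 0.2268% = 16.3068%.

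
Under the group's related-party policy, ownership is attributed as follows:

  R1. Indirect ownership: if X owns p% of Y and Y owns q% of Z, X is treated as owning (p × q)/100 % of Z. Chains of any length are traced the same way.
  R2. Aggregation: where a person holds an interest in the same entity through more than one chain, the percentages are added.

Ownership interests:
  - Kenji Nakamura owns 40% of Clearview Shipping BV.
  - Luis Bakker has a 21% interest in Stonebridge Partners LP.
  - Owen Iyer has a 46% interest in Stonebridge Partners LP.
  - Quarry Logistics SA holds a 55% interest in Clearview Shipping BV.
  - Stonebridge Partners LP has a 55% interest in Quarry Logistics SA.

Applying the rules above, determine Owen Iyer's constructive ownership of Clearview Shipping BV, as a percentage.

Chain via Stonebridge Partners LP → Quarry Logistics SA (R1): 46% × 55% × 55% = 13.915% of Clearview Shipping BV.

13.915%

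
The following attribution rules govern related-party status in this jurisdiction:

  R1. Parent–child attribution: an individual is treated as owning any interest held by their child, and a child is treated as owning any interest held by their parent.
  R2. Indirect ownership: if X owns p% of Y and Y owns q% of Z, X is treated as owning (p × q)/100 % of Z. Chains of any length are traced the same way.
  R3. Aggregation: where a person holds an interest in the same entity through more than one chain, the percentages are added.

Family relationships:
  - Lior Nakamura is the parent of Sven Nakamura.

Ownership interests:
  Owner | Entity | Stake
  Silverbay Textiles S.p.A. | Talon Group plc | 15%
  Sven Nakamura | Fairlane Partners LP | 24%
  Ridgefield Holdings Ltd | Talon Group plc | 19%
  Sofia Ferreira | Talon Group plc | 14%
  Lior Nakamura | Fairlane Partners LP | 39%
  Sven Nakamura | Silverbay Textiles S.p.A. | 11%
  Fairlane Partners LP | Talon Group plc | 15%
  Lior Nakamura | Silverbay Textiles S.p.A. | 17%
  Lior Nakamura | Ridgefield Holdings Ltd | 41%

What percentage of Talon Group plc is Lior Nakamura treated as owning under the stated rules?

By parent–child attribution (R1), Lior Nakamura is treated as also owning Sven Nakamura's interest in Silverbay Textiles S.p.A, giving 17% + 11% = 28%.
By parent–child attribution (R1), Lior Nakamura is treated as also owning Sven Nakamura's interest in Fairlane Partners LP, giving 39% + 24% = 63%.
Chain via Silverbay Textiles S.p.A. (R2): 28% × 15% = 4.2% of Talon Group plc.
Chain via Fairlane Partners LP (R2): 63% × 15% = 9.45% of Talon Group plc.
Chain via Ridgefield Holdings Ltd (R2): 41% × 19% = 7.79% of Talon Group plc.
Aggregating (R3): 4.2% + 9.45% + 7.79% = 21.44%.

21.44%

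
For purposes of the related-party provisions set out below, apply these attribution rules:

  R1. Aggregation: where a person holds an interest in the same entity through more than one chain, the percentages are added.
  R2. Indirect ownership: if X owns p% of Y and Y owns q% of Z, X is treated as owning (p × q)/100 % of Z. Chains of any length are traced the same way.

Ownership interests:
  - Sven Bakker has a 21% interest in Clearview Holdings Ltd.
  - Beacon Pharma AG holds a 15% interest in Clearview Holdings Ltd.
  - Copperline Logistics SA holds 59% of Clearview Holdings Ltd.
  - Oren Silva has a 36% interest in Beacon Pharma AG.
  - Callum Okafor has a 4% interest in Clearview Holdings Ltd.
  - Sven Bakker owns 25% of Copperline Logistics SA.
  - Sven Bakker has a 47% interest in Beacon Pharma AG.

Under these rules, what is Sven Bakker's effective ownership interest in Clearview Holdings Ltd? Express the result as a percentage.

Chain via Copperline Logistics SA (R2): 25% × 59% = 14.75% of Clearview Holdings Ltd.
Chain via Beacon Pharma AG (R2): 47% × 15% = 7.05% of Clearview Holdings Ltd.
Direct interest in Clearview Holdings Ltd: 21%.
Aggregating (R1): 14.75% + 7.05% + 21% = 42.8%.

42.8%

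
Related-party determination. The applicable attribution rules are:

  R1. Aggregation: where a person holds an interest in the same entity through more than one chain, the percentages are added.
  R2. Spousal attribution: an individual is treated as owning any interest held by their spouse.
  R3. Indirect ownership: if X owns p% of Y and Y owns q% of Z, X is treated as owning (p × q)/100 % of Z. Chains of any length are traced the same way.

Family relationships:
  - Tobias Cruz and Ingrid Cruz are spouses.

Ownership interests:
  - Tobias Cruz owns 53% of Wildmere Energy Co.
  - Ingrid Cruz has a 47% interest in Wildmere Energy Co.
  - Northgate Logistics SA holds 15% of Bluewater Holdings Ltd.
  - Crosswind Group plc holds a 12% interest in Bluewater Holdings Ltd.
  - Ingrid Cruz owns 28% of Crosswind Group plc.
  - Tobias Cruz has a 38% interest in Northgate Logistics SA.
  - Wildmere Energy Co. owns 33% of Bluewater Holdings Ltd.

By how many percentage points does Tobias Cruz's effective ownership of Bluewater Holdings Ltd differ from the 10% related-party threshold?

32.06

By spousal attribution (R2), Tobias Cruz is treated as also owning Ingrid Cruz's interest in Wildmere Energy Co, giving 53% + 47% = 100%.
By spousal attribution (R2), Tobias Cruz is treated as owning Ingrid Cruz's 28% interest in Crosswind Group plc.
Chain via Northgate Logistics SA (R3): 38% × 15% = 5.7% of Bluewater Holdings Ltd.
Chain via Wildmere Energy Co. (R3): 100% × 33% = 33% of Bluewater Holdings Ltd.
Chain via Crosswind Group plc (R3): 28% × 12% = 3.36% of Bluewater Holdings Ltd.
Aggregating (R1): 5.7% + 33% + 3.36% = 42.06%.
42.06% exceeds the 10% threshold by 32.06 percentage points.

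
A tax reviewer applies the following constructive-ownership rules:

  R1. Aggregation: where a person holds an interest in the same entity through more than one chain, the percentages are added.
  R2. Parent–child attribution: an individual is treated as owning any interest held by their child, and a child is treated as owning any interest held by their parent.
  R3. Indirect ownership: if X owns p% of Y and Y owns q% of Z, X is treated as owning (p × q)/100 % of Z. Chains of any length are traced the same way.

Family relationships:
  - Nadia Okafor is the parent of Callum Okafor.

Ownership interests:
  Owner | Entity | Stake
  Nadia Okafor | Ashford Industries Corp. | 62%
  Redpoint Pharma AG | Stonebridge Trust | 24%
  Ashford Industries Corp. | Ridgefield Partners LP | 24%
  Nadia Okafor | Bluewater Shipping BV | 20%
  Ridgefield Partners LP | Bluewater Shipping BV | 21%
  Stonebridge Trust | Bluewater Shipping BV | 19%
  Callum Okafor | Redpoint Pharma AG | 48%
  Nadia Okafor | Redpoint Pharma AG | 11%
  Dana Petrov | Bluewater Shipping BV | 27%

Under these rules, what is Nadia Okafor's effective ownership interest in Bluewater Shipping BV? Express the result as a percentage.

25.8152%

By parent–child attribution (R2), Nadia Okafor is treated as also owning Callum Okafor's interest in Redpoint Pharma AG, giving 11% + 48% = 59%.
Chain via Redpoint Pharma AG → Stonebridge Trust (R3): 59% × 24% × 19% = 2.6904% of Bluewater Shipping BV.
Chain via Ashford Industries Corp. → Ridgefield Partners LP (R3): 62% × 24% × 21% = 3.1248% of Bluewater Shipping BV.
Direct interest in Bluewater Shipping BV: 20%.
Aggregating (R1): 2.6904% + 3.1248% + 20% = 25.8152%.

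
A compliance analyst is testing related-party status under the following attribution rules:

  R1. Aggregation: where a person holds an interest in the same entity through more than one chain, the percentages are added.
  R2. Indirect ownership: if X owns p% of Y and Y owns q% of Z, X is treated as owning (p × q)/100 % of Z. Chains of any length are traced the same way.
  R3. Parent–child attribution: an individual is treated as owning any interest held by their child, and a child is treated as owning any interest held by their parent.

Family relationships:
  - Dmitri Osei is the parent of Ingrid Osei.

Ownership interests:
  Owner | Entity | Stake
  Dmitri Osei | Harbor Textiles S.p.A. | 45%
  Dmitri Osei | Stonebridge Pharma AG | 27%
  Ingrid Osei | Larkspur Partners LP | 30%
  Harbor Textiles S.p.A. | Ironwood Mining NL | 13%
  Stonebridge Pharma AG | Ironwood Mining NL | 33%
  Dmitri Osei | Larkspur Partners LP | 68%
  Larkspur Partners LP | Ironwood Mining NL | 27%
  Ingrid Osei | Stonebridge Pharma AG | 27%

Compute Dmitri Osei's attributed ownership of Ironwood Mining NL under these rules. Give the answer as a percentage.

50.13%

By parent–child attribution (R3), Dmitri Osei is treated as also owning Ingrid Osei's interest in Stonebridge Pharma AG, giving 27% + 27% = 54%.
By parent–child attribution (R3), Dmitri Osei is treated as also owning Ingrid Osei's interest in Larkspur Partners LP, giving 68% + 30% = 98%.
Chain via Stonebridge Pharma AG (R2): 54% × 33% = 17.82% of Ironwood Mining NL.
Chain via Larkspur Partners LP (R2): 98% × 27% = 26.46% of Ironwood Mining NL.
Chain via Harbor Textiles S.p.A. (R2): 45% × 13% = 5.85% of Ironwood Mining NL.
Aggregating (R1): 17.82% + 26.46% + 5.85% = 50.13%.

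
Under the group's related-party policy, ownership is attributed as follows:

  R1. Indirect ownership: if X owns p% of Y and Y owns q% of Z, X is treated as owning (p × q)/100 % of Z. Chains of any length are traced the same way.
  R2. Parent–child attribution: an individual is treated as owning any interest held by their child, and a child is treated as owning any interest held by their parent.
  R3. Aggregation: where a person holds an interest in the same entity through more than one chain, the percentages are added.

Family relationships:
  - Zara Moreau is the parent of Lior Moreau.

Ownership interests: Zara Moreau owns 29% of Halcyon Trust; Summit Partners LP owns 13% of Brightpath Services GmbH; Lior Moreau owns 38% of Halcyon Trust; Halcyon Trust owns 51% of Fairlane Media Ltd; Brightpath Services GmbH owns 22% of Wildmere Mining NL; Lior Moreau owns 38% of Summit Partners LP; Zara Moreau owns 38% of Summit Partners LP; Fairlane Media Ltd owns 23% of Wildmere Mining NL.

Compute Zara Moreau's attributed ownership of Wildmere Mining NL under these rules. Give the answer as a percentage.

10.0327%

By parent–child attribution (R2), Zara Moreau is treated as also owning Lior Moreau's interest in Halcyon Trust, giving 29% + 38% = 67%.
By parent–child attribution (R2), Zara Moreau is treated as also owning Lior Moreau's interest in Summit Partners LP, giving 38% + 38% = 76%.
Chain via Halcyon Trust → Fairlane Media Ltd (R1): 67% × 51% × 23% = 7.8591% of Wildmere Mining NL.
Chain via Summit Partners LP → Brightpath Services GmbH (R1): 76% × 13% × 22% = 2.1736% of Wildmere Mining NL.
Aggregating (R3): 7.8591% + 2.1736% = 10.0327%.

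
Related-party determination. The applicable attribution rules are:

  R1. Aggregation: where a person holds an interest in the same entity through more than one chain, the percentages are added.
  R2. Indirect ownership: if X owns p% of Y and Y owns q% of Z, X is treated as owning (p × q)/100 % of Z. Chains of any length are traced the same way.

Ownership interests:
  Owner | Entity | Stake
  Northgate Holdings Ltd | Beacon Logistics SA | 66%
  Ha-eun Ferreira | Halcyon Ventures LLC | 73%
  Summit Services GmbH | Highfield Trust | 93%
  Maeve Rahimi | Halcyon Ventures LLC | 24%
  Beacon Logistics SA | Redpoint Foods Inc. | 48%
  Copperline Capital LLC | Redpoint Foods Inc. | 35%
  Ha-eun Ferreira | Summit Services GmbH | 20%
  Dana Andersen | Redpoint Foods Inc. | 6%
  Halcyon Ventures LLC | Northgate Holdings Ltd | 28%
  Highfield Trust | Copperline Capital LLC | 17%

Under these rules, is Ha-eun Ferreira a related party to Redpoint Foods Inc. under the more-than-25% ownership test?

No

Chain via Halcyon Ventures LLC → Northgate Holdings Ltd → Beacon Logistics SA (R2): 73% × 28% × 66% × 48% = 6.475392% of Redpoint Foods Inc.
Chain via Summit Services GmbH → Highfield Trust → Copperline Capital LLC (R2): 20% × 93% × 17% × 35% = 1.1067% of Redpoint Foods Inc.
Aggregating (R1): 6.475392% + 1.1067% = 7.582092%.
7.582092% does not exceed the 25% threshold, so Ha-eun is not a related party to Redpoint Foods Inc.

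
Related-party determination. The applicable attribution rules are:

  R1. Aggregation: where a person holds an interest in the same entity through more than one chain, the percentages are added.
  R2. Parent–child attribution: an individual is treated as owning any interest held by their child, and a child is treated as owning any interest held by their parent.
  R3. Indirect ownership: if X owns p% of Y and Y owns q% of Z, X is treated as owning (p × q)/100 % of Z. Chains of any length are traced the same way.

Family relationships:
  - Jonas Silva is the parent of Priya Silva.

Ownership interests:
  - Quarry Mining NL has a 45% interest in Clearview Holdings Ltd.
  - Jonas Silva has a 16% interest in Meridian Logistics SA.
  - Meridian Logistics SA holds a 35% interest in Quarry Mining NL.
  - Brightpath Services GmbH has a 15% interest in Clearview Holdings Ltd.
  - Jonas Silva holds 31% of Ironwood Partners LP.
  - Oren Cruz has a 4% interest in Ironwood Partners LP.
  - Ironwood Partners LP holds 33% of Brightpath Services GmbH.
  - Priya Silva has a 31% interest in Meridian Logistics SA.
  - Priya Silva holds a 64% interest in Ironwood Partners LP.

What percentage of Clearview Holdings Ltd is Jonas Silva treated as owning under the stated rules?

12.105%

By parent–child attribution (R2), Jonas Silva is treated as also owning Priya Silva's interest in Meridian Logistics SA, giving 16% + 31% = 47%.
By parent–child attribution (R2), Jonas Silva is treated as also owning Priya Silva's interest in Ironwood Partners LP, giving 31% + 64% = 95%.
Chain via Meridian Logistics SA → Quarry Mining NL (R3): 47% × 35% × 45% = 7.4025% of Clearview Holdings Ltd.
Chain via Ironwood Partners LP → Brightpath Services GmbH (R3): 95% × 33% × 15% = 4.7025% of Clearview Holdings Ltd.
Aggregating (R1): 7.4025% + 4.7025% = 12.105%.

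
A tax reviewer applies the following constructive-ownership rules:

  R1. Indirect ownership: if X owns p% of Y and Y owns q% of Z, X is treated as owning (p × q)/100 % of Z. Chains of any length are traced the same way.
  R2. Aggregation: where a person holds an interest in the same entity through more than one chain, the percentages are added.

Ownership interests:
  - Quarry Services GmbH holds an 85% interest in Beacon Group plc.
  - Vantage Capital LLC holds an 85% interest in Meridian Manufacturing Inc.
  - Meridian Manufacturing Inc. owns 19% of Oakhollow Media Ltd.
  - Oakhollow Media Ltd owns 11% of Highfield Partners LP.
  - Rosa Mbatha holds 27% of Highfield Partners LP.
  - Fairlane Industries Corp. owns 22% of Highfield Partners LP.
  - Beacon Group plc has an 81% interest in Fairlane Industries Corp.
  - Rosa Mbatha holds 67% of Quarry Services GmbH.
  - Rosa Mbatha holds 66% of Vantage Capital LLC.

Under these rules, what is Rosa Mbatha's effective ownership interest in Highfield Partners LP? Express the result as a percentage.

38.32098%

Chain via Vantage Capital LLC → Meridian Manufacturing Inc. → Oakhollow Media Ltd (R1): 66% × 85% × 19% × 11% = 1.17249% of Highfield Partners LP.
Chain via Quarry Services GmbH → Beacon Group plc → Fairlane Industries Corp. (R1): 67% × 85% × 81% × 22% = 10.14849% of Highfield Partners LP.
Direct interest in Highfield Partners LP: 27%.
Aggregating (R2): 1.17249% + 10.14849% + 27% = 38.32098%.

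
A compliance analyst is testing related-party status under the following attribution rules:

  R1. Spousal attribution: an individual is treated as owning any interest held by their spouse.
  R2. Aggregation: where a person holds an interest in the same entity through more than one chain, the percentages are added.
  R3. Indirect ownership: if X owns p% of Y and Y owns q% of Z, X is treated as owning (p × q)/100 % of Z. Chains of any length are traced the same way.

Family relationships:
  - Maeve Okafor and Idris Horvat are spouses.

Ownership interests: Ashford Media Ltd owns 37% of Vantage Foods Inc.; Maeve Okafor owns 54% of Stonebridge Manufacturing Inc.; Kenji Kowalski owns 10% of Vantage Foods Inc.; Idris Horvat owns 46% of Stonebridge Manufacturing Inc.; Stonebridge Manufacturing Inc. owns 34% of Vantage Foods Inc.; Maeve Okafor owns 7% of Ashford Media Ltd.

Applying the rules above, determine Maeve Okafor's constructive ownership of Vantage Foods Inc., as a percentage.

By spousal attribution (R1), Maeve Okafor is treated as also owning Idris Horvat's interest in Stonebridge Manufacturing Inc, giving 54% + 46% = 100%.
Chain via Stonebridge Manufacturing Inc. (R3): 100% × 34% = 34% of Vantage Foods Inc.
Chain via Ashford Media Ltd (R3): 7% × 37% = 2.59% of Vantage Foods Inc.
Aggregating (R2): 34% + 2.59% = 36.59%.

36.59%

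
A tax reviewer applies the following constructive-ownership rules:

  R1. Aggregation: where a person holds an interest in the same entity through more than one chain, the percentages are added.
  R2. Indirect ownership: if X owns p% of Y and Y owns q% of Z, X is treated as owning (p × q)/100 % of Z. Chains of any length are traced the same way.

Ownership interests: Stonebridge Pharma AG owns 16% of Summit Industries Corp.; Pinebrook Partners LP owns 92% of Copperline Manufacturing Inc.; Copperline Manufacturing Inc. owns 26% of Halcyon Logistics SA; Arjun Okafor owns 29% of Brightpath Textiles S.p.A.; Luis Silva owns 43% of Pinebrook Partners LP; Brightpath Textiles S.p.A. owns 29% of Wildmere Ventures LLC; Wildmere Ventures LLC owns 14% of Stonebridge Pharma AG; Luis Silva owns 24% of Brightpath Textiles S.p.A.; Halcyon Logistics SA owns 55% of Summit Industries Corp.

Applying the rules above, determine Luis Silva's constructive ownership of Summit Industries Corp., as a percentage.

5.812984%

Chain via Pinebrook Partners LP → Copperline Manufacturing Inc. → Halcyon Logistics SA (R2): 43% × 92% × 26% × 55% = 5.65708% of Summit Industries Corp.
Chain via Brightpath Textiles S.p.A. → Wildmere Ventures LLC → Stonebridge Pharma AG (R2): 24% × 29% × 14% × 16% = 0.155904% of Summit Industries Corp.
Aggregating (R1): 5.65708% + 0.155904% = 5.812984%.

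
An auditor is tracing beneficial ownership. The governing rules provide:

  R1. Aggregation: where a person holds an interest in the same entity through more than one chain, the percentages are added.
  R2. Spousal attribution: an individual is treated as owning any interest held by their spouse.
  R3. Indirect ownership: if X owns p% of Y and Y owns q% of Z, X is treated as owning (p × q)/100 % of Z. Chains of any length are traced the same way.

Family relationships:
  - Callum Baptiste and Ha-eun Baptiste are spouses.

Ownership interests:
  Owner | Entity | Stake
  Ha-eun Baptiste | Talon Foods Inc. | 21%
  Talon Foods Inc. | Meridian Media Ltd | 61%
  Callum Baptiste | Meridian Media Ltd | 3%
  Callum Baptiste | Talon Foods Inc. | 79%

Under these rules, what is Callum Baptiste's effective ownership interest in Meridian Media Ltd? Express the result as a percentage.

64%

By spousal attribution (R2), Callum Baptiste is treated as also owning Ha-eun Baptiste's interest in Talon Foods Inc, giving 79% + 21% = 100%.
Chain via Talon Foods Inc. (R3): 100% × 61% = 61% of Meridian Media Ltd.
Direct interest in Meridian Media Ltd: 3%.
Aggregating (R1): 61% + 3% = 64%.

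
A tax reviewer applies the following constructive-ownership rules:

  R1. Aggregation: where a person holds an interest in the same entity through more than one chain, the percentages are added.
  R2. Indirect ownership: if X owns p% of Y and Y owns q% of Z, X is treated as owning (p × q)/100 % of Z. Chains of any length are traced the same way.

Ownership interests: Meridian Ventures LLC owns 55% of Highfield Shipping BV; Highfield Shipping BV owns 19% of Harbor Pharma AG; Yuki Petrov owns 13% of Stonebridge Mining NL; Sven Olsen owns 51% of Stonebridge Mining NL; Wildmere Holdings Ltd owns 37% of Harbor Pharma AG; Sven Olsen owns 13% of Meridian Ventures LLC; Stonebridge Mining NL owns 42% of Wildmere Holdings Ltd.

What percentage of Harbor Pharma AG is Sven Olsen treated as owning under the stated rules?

Chain via Stonebridge Mining NL → Wildmere Holdings Ltd (R2): 51% × 42% × 37% = 7.9254% of Harbor Pharma AG.
Chain via Meridian Ventures LLC → Highfield Shipping BV (R2): 13% × 55% × 19% = 1.3585% of Harbor Pharma AG.
Aggregating (R1): 7.9254% + 1.3585% = 9.2839%.

9.2839%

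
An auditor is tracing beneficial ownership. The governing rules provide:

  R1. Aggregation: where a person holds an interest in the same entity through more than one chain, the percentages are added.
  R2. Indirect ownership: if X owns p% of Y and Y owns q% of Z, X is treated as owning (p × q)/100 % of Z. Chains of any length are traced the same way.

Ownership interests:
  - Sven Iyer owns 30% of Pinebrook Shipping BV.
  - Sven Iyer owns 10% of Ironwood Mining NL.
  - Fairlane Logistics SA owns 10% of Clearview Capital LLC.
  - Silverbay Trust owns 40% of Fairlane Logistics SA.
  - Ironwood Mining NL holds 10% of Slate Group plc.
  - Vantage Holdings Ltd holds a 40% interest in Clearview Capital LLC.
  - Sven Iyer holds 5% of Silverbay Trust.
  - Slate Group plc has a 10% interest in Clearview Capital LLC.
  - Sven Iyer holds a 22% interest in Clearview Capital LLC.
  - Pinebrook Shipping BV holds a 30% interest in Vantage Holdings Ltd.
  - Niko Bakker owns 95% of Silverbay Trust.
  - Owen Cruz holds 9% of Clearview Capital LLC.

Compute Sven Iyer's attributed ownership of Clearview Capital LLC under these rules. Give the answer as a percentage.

Chain via Pinebrook Shipping BV → Vantage Holdings Ltd (R2): 30% × 30% × 40% = 3.6% of Clearview Capital LLC.
Chain via Silverbay Trust → Fairlane Logistics SA (R2): 5% × 40% × 10% = 0.2% of Clearview Capital LLC.
Chain via Ironwood Mining NL → Slate Group plc (R2): 10% × 10% × 10% = 0.1% of Clearview Capital LLC.
Direct interest in Clearview Capital LLC: 22%.
Aggregating (R1): 3.6% + 0.2% + 0.1% + 22% = 25.9%.

25.9%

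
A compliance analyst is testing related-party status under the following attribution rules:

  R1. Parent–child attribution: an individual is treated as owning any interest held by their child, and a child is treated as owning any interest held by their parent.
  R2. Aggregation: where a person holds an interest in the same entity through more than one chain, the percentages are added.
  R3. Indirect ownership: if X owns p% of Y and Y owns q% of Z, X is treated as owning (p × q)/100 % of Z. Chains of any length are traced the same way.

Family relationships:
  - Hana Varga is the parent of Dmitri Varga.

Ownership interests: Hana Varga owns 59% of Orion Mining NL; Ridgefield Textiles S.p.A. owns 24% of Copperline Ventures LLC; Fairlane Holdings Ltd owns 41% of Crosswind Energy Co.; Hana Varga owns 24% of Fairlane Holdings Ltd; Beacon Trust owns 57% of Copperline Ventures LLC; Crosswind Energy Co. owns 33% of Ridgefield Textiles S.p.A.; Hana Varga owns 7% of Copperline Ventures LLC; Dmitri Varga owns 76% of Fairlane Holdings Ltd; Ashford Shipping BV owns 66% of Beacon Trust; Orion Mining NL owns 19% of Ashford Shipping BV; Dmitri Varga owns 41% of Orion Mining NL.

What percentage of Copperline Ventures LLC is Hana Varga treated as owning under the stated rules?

By parent–child attribution (R1), Hana Varga is treated as also owning Dmitri Varga's interest in Orion Mining NL, giving 59% + 41% = 100%.
By parent–child attribution (R1), Hana Varga is treated as also owning Dmitri Varga's interest in Fairlane Holdings Ltd, giving 24% + 76% = 100%.
Chain via Orion Mining NL → Ashford Shipping BV → Beacon Trust (R3): 100% × 19% × 66% × 57% = 7.1478% of Copperline Ventures LLC.
Chain via Fairlane Holdings Ltd → Crosswind Energy Co. → Ridgefield Textiles S.p.A. (R3): 100% × 41% × 33% × 24% = 3.2472% of Copperline Ventures LLC.
Direct interest in Copperline Ventures LLC: 7%.
Aggregating (R2): 7.1478% + 3.2472% + 7% = 17.395%.

17.395%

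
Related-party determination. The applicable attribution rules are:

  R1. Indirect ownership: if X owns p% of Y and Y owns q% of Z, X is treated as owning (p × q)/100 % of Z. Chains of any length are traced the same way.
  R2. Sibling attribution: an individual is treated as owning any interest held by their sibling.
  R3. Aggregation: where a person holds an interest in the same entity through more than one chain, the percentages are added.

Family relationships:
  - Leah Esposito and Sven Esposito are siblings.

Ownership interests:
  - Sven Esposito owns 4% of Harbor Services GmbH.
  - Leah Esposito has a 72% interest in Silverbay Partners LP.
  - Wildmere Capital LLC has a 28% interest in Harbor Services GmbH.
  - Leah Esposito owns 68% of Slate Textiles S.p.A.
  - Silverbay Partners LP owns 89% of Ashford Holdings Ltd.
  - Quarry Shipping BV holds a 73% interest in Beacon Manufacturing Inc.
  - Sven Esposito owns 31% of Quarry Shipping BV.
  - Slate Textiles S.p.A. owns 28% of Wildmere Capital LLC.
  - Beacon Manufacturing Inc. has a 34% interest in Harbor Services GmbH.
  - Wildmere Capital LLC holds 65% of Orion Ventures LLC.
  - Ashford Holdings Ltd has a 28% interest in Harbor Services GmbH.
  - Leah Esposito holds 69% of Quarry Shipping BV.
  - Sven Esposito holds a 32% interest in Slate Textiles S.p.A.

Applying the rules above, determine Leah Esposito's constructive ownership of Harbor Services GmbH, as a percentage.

By sibling attribution (R2), Leah Esposito is treated as also owning Sven Esposito's interest in Quarry Shipping BV, giving 69% + 31% = 100%.
By sibling attribution (R2), Leah Esposito is treated as also owning Sven Esposito's interest in Slate Textiles S.p.A, giving 68% + 32% = 100%.
By sibling attribution (R2), Leah Esposito is treated as owning Sven Esposito's 4% interest in Harbor Services GmbH.
Chain via Quarry Shipping BV → Beacon Manufacturing Inc. (R1): 100% × 73% × 34% = 24.82% of Harbor Services GmbH.
Chain via Slate Textiles S.p.A. → Wildmere Capital LLC (R1): 100% × 28% × 28% = 7.84% of Harbor Services GmbH.
Chain via Silverbay Partners LP → Ashford Holdings Ltd (R1): 72% × 89% × 28% = 17.9424% of Harbor Services GmbH.
Direct interest in Harbor Services GmbH: 4%.
Aggregating (R3): 24.82% + 7.84% + 17.9424% + 4% = 54.6024%.

54.6024%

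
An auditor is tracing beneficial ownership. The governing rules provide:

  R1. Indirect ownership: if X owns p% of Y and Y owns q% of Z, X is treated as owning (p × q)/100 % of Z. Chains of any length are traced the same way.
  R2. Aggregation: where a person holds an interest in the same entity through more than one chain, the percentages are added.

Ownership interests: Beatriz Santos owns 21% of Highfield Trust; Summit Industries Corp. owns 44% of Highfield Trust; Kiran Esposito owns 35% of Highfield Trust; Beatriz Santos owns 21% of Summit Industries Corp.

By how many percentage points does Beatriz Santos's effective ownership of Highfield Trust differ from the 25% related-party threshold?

Chain via Summit Industries Corp. (R1): 21% × 44% = 9.24% of Highfield Trust.
Direct interest in Highfield Trust: 21%.
Aggregating (R2): 9.24% + 21% = 30.24%.
30.24% exceeds the 25% threshold by 5.24 percentage points.

5.24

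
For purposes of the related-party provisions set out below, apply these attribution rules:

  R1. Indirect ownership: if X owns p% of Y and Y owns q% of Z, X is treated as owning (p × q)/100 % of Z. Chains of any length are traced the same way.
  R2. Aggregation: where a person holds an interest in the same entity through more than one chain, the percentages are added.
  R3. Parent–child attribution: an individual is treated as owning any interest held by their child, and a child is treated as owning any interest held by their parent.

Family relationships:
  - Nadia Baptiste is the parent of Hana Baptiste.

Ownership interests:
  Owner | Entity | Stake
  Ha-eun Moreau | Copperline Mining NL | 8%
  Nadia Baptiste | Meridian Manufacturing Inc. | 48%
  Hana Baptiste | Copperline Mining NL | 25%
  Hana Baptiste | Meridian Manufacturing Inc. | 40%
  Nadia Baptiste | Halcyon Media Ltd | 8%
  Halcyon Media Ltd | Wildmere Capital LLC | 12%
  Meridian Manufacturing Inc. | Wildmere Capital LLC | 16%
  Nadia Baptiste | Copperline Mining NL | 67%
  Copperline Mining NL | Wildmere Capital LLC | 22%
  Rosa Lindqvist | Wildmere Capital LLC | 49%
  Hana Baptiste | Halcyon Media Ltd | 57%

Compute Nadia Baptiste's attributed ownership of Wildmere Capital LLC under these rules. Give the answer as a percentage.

By parent–child attribution (R3), Nadia Baptiste is treated as also owning Hana Baptiste's interest in Copperline Mining NL, giving 67% + 25% = 92%.
By parent–child attribution (R3), Nadia Baptiste is treated as also owning Hana Baptiste's interest in Halcyon Media Ltd, giving 8% + 57% = 65%.
By parent–child attribution (R3), Nadia Baptiste is treated as also owning Hana Baptiste's interest in Meridian Manufacturing Inc, giving 48% + 40% = 88%.
Chain via Copperline Mining NL (R1): 92% × 22% = 20.24% of Wildmere Capital LLC.
Chain via Halcyon Media Ltd (R1): 65% × 12% = 7.8% of Wildmere Capital LLC.
Chain via Meridian Manufacturing Inc. (R1): 88% × 16% = 14.08% of Wildmere Capital LLC.
Aggregating (R2): 20.24% + 7.8% + 14.08% = 42.12%.

42.12%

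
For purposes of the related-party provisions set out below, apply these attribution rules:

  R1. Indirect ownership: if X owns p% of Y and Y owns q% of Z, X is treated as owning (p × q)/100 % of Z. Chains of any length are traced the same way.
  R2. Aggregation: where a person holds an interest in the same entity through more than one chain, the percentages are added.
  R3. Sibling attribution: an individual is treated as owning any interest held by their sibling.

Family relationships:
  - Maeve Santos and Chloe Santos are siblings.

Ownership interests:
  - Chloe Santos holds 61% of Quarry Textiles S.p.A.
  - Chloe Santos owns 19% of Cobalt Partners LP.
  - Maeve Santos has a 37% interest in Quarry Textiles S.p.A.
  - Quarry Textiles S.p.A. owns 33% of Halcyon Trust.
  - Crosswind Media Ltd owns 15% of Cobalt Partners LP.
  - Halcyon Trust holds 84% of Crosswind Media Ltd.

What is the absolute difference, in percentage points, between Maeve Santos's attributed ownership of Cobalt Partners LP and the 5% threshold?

By sibling attribution (R3), Maeve Santos is treated as also owning Chloe Santos's interest in Quarry Textiles S.p.A, giving 37% + 61% = 98%.
By sibling attribution (R3), Maeve Santos is treated as owning Chloe Santos's 19% interest in Cobalt Partners LP.
Chain via Quarry Textiles S.p.A. → Halcyon Trust → Crosswind Media Ltd (R1): 98% × 33% × 84% × 15% = 4.07484% of Cobalt Partners LP.
Direct interest in Cobalt Partners LP: 19%.
Aggregating (R2): 4.07484% + 19% = 23.07484%.
23.07484% exceeds the 5% threshold by 18.07484 percentage points.

18.07484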